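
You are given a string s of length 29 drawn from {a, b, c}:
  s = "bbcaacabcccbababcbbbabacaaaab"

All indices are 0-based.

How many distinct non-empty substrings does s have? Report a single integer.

sorted suffixes:
  #0 SA[0]=24  'aaaab'
  #1 SA[1]=25  'aaab'
  #2 SA[2]=26  'aab'
  #3 SA[3]=3  'aacabcccbababcbbbabacaaaab'
  #4 SA[4]=27  'ab'
  #5 SA[5]=12  'ababcbbbabacaaaab'
  #6 SA[6]=20  'abacaaaab'
  #7 SA[7]=14  'abcbbbabacaaaab'
  #8 SA[8]=6  'abcccbababcbbbabacaaaab'
  #9 SA[9]=22  'acaaaab'
  #10 SA[10]=4  'acabcccbababcbbbabacaaaab'
  #11 SA[11]=28  'b'
  #12 SA[12]=11  'bababcbbbabacaaaab'
  #13 SA[13]=19  'babacaaaab'
  #14 SA[14]=13  'babcbbbabacaaaab'
  #15 SA[15]=21  'bacaaaab'
  #16 SA[16]=18  'bbabacaaaab'
  #17 SA[17]=17  'bbbabacaaaab'
  #18 SA[18]=0  'bbcaacabcccbababcbbbabacaaaab'
  #19 SA[19]=1  'bcaacabcccbababcbbbabacaaaab'
  #20 SA[20]=15  'bcbbbabacaaaab'
  #21 SA[21]=7  'bcccbababcbbbabacaaaab'
  #22 SA[22]=23  'caaaab'
  #23 SA[23]=2  'caacabcccbababcbbbabacaaaab'
  #24 SA[24]=5  'cabcccbababcbbbabacaaaab'
  #25 SA[25]=10  'cbababcbbbabacaaaab'
  #26 SA[26]=16  'cbbbabacaaaab'
  #27 SA[27]=9  'ccbababcbbbabacaaaab'
  #28 SA[28]=8  'cccbababcbbbabacaaaab'

SA = [24, 25, 26, 3, 27, 12, 20, 14, 6, 22, 4, 28, 11, 19, 13, 21, 18, 17, 0, 1, 15, 7, 23, 2, 5, 10, 16, 9, 8]
i: (SA[i-1],SA[i]) lcp shared
  1: (24,25) 3 'aaa'
  2: (25,26) 2 'aa'
  3: (26,3) 2 'aa'
  4: (3,27) 1 'a'
  5: (27,12) 2 'ab'
  6: (12,20) 3 'aba'
  7: (20,14) 2 'ab'
  8: (14,6) 3 'abc'
  9: (6,22) 1 'a'
  10: (22,4) 3 'aca'
  11: (4,28) 0 ''
  12: (28,11) 1 'b'
  13: (11,19) 4 'baba'
  14: (19,13) 3 'bab'
  15: (13,21) 2 'ba'
  16: (21,18) 1 'b'
  17: (18,17) 2 'bb'
  18: (17,0) 2 'bb'
  19: (0,1) 1 'b'
  20: (1,15) 2 'bc'
  21: (15,7) 2 'bc'
  22: (7,23) 0 ''
  23: (23,2) 3 'caa'
  24: (2,5) 2 'ca'
  25: (5,10) 1 'c'
  26: (10,16) 2 'cb'
  27: (16,9) 1 'c'
  28: (9,8) 2 'cc'

n(n+1)/2 = 29·30/2 = 435
Σ LCP = 0 + 3 + 2 + 2 + 1 + 2 + 3 + 2 + 3 + 1 + 3 + 0 + 1 + 4 + 3 + 2 + 1 + 2 + 2 + 1 + 2 + 2 + 0 + 3 + 2 + 1 + 2 + 1 + 2 = 53
distinct = 435 − 53 = 382

382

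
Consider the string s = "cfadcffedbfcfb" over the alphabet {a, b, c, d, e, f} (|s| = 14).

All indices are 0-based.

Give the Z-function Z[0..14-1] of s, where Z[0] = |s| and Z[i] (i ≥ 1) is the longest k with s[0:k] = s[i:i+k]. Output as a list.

[14, 0, 0, 0, 2, 0, 0, 0, 0, 0, 0, 2, 0, 0]

Z[0]=14
i=1: outside box; Z[1]=0
i=2: outside box; Z[2]=0
i=3: outside box; Z[3]=0
i=4: outside box; Z[4]=2 extend→box=[4,6)
i=5: min(r-i=1, Z[1]=0)=0; Z[5]=0
i=6: outside box; Z[6]=0
i=7: outside box; Z[7]=0
i=8: outside box; Z[8]=0
i=9: outside box; Z[9]=0
i=10: outside box; Z[10]=0
i=11: outside box; Z[11]=2 extend→box=[11,13)
i=12: min(r-i=1, Z[1]=0)=0; Z[12]=0
i=13: outside box; Z[13]=0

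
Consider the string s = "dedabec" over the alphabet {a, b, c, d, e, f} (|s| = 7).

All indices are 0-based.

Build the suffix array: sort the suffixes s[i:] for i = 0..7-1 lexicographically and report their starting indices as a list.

[3, 4, 6, 2, 0, 5, 1]

rank | idx | suffix
   0 |   3 | abec
   1 |   4 | bec
   2 |   6 | c
   3 |   2 | dabec
   4 |   0 | dedabec
   5 |   5 | ec
   6 |   1 | edabec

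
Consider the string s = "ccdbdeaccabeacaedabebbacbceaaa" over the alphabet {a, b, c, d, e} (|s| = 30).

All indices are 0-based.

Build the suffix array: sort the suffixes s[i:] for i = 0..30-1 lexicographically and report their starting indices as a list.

rank→(start, suffix):
  0 → (29, 'a')
  1 → (28, 'aa')
  2 → (27, 'aaa')
  3 → (9, 'abeacaedabebbacbceaaa')
  4 → (17, 'abebbacbceaaa')
  5 → (12, 'acaedabebbacbceaaa')
  6 → (22, 'acbceaaa')
  7 → (6, 'accabeacaedabebbacbceaaa')
  8 → (14, 'aedabebbacbceaaa')
  9 → (21, 'bacbceaaa')
  10 → (20, 'bbacbceaaa')
  11 → (24, 'bceaaa')
  12 → (3, 'bdeaccabeacaedabebbacbceaaa')
  13 → (10, 'beacaedabebbacbceaaa')
  14 → (18, 'bebbacbceaaa')
  15 → (8, 'cabeacaedabebbacbceaaa')
  16 → (13, 'caedabebbacbceaaa')
  17 → (23, 'cbceaaa')
  18 → (7, 'ccabeacaedabebbacbceaaa')
  19 → (0, 'ccdbdeaccabeacaedabebbacbceaaa')
  20 → (1, 'cdbdeaccabeacaedabebbacbceaaa')
  21 → (25, 'ceaaa')
  22 → (16, 'dabebbacbceaaa')
  23 → (2, 'dbdeaccabeacaedabebbacbceaaa')
  24 → (4, 'deaccabeacaedabebbacbceaaa')
  25 → (26, 'eaaa')
  26 → (11, 'eacaedabebbacbceaaa')
  27 → (5, 'eaccabeacaedabebbacbceaaa')
  28 → (19, 'ebbacbceaaa')
  29 → (15, 'edabebbacbceaaa')

[29, 28, 27, 9, 17, 12, 22, 6, 14, 21, 20, 24, 3, 10, 18, 8, 13, 23, 7, 0, 1, 25, 16, 2, 4, 26, 11, 5, 19, 15]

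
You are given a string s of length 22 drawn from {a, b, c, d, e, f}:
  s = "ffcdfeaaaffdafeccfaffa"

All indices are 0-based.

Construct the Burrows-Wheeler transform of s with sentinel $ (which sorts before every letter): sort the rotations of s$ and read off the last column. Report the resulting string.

afeadfaefcfcfffcffdaa$a

rank  rotation                 last
    0  $ffcdfeaaaffdafeccfaffa  a
    1  a$ffcdfeaaaffdafeccfaff  f
    2  aaaffdafeccfaffa$ffcdfe  e
    3  aaffdafeccfaffa$ffcdfea  a
    4  afeccfaffa$ffcdfeaaaffd  d
    5  affa$ffcdfeaaaffdafeccf  f
    6  affdafeccfaffa$ffcdfeaa  a
    7  ccfaffa$ffcdfeaaaffdafe  e
    8  cdfeaaaffdafeccfaffa$ff  f
    9  cfaffa$ffcdfeaaaffdafec  c
   10  dafeccfaffa$ffcdfeaaaff  f
   11  dfeaaaffdafeccfaffa$ffc  c
   12  eaaaffdafeccfaffa$ffcdf  f
   13  eccfaffa$ffcdfeaaaffdaf  f
   14  fa$ffcdfeaaaffdafeccfaf  f
   15  faffa$ffcdfeaaaffdafecc  c
   16  fcdfeaaaffdafeccfaffa$f  f
   17  fdafeccfaffa$ffcdfeaaaf  f
   18  feaaaffdafeccfaffa$ffcd  d
   19  feccfaffa$ffcdfeaaaffda  a
   20  ffa$ffcdfeaaaffdafeccfa  a
   21  ffcdfeaaaffdafeccfaffa$  $
   22  ffdafeccfaffa$ffcdfeaaa  a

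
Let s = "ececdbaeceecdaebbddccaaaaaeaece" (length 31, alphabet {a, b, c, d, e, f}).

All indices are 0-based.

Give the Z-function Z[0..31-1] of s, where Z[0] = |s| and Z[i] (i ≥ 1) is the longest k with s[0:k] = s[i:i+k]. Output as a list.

[31, 0, 2, 0, 0, 0, 0, 3, 0, 1, 2, 0, 0, 0, 1, 0, 0, 0, 0, 0, 0, 0, 0, 0, 0, 0, 1, 0, 3, 0, 1]

Z[0]=31
i=1: i≥r, start 0; Z[1]=0
i=2: i≥r, start 0; Z[2]=2 grow→box=[2,4)
i=3: min(r-i=1, Z[1]=0)=0; Z[3]=0
i=4: i≥r, start 0; Z[4]=0
i=5: i≥r, start 0; Z[5]=0
i=6: i≥r, start 0; Z[6]=0
i=7: i≥r, start 0; Z[7]=3 grow→box=[7,10)
i=8: min(r-i=2, Z[1]=0)=0; Z[8]=0
i=9: min(r-i=1, Z[2]=2)=1; Z[9]=1
i=10: i≥r, start 0; Z[10]=2 grow→box=[10,12)
i=11: min(r-i=1, Z[1]=0)=0; Z[11]=0
i=12: i≥r, start 0; Z[12]=0
i=13: i≥r, start 0; Z[13]=0
i=14: i≥r, start 0; Z[14]=1 grow→box=[14,15)
i=15: i≥r, start 0; Z[15]=0
i=16: i≥r, start 0; Z[16]=0
i=17: i≥r, start 0; Z[17]=0
i=18: i≥r, start 0; Z[18]=0
i=19: i≥r, start 0; Z[19]=0
i=20: i≥r, start 0; Z[20]=0
i=21: i≥r, start 0; Z[21]=0
i=22: i≥r, start 0; Z[22]=0
i=23: i≥r, start 0; Z[23]=0
i=24: i≥r, start 0; Z[24]=0
i=25: i≥r, start 0; Z[25]=0
i=26: i≥r, start 0; Z[26]=1 grow→box=[26,27)
i=27: i≥r, start 0; Z[27]=0
i=28: i≥r, start 0; Z[28]=3 grow→box=[28,31)
i=29: min(r-i=2, Z[1]=0)=0; Z[29]=0
i=30: min(r-i=1, Z[2]=2)=1; Z[30]=1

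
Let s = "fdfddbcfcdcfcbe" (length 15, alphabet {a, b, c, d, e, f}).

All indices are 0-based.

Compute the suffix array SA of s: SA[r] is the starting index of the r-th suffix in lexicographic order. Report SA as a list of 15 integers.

[5, 13, 12, 8, 10, 6, 4, 9, 3, 1, 14, 11, 7, 2, 0]

sorted suffixes:
  #0 SA[0]=5  'bcfcdcfcbe'
  #1 SA[1]=13  'be'
  #2 SA[2]=12  'cbe'
  #3 SA[3]=8  'cdcfcbe'
  #4 SA[4]=10  'cfcbe'
  #5 SA[5]=6  'cfcdcfcbe'
  #6 SA[6]=4  'dbcfcdcfcbe'
  #7 SA[7]=9  'dcfcbe'
  #8 SA[8]=3  'ddbcfcdcfcbe'
  #9 SA[9]=1  'dfddbcfcdcfcbe'
  #10 SA[10]=14  'e'
  #11 SA[11]=11  'fcbe'
  #12 SA[12]=7  'fcdcfcbe'
  #13 SA[13]=2  'fddbcfcdcfcbe'
  #14 SA[14]=0  'fdfddbcfcdcfcbe'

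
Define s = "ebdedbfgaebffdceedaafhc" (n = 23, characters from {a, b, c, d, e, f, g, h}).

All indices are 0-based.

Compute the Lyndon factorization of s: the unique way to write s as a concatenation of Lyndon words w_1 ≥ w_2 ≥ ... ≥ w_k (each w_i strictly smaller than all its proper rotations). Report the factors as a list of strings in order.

["e", "bdedbfg", "aebffdceed", "aafhc"]

emit factor 1: 'e' (i=0, period=1)
emit factor 2: 'bdedbfg' (i=1, period=7)
emit factor 3: 'aebffdceed' (i=8, period=10)
emit factor 4: 'aafhc' (i=18, period=5)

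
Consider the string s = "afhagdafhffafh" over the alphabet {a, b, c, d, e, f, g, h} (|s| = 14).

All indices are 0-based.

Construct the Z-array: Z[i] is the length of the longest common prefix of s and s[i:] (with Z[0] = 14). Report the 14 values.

[14, 0, 0, 1, 0, 0, 3, 0, 0, 0, 0, 3, 0, 0]

Z[0]=14
i=1: outside box; Z[1]=0
i=2: outside box; Z[2]=0
i=3: outside box; Z[3]=1 scan→box=[3,4)
i=4: outside box; Z[4]=0
i=5: outside box; Z[5]=0
i=6: outside box; Z[6]=3 scan→box=[6,9)
i=7: min(r-i=2, Z[1]=0)=0; Z[7]=0
i=8: min(r-i=1, Z[2]=0)=0; Z[8]=0
i=9: outside box; Z[9]=0
i=10: outside box; Z[10]=0
i=11: outside box; Z[11]=3 scan→box=[11,14)
i=12: min(r-i=2, Z[1]=0)=0; Z[12]=0
i=13: min(r-i=1, Z[2]=0)=0; Z[13]=0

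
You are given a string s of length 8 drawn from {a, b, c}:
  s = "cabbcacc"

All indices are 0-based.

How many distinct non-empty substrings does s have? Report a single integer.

sorted suffixes:
  #0 SA[0]=1  'abbcacc'
  #1 SA[1]=5  'acc'
  #2 SA[2]=2  'bbcacc'
  #3 SA[3]=3  'bcacc'
  #4 SA[4]=7  'c'
  #5 SA[5]=0  'cabbcacc'
  #6 SA[6]=4  'cacc'
  #7 SA[7]=6  'cc'

SA = [1, 5, 2, 3, 7, 0, 4, 6]
[i] adj suffixes → lcp
  [1] 1/5 → 1 ('a')
  [2] 5/2 → 0 ('')
  [3] 2/3 → 1 ('b')
  [4] 3/7 → 0 ('')
  [5] 7/0 → 1 ('c')
  [6] 0/4 → 2 ('ca')
  [7] 4/6 → 1 ('c')

n(n+1)/2 = 8·9/2 = 36
Σ LCP = 0 + 1 + 0 + 1 + 0 + 1 + 2 + 1 = 6
distinct = 36 − 6 = 30

30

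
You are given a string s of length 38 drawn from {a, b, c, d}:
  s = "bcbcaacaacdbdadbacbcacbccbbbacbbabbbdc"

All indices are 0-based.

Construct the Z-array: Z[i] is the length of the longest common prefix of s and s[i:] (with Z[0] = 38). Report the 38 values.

Z[0]=38
i=1: i≥r, start 0; Z[1]=0
i=2: i≥r, start 0; Z[2]=2 grow→box=[2,4)
i=3: min(r-i=1, Z[1]=0)=0; Z[3]=0
i=4: i≥r, start 0; Z[4]=0
i=5: i≥r, start 0; Z[5]=0
i=6: i≥r, start 0; Z[6]=0
i=7: i≥r, start 0; Z[7]=0
i=8: i≥r, start 0; Z[8]=0
i=9: i≥r, start 0; Z[9]=0
i=10: i≥r, start 0; Z[10]=0
i=11: i≥r, start 0; Z[11]=1 grow→box=[11,12)
i=12: i≥r, start 0; Z[12]=0
i=13: i≥r, start 0; Z[13]=0
i=14: i≥r, start 0; Z[14]=0
i=15: i≥r, start 0; Z[15]=1 grow→box=[15,16)
i=16: i≥r, start 0; Z[16]=0
i=17: i≥r, start 0; Z[17]=0
i=18: i≥r, start 0; Z[18]=2 grow→box=[18,20)
i=19: min(r-i=1, Z[1]=0)=0; Z[19]=0
i=20: i≥r, start 0; Z[20]=0
i=21: i≥r, start 0; Z[21]=0
i=22: i≥r, start 0; Z[22]=2 grow→box=[22,24)
i=23: min(r-i=1, Z[1]=0)=0; Z[23]=0
i=24: i≥r, start 0; Z[24]=0
i=25: i≥r, start 0; Z[25]=1 grow→box=[25,26)
i=26: i≥r, start 0; Z[26]=1 grow→box=[26,27)
i=27: i≥r, start 0; Z[27]=1 grow→box=[27,28)
i=28: i≥r, start 0; Z[28]=0
i=29: i≥r, start 0; Z[29]=0
i=30: i≥r, start 0; Z[30]=1 grow→box=[30,31)
i=31: i≥r, start 0; Z[31]=1 grow→box=[31,32)
i=32: i≥r, start 0; Z[32]=0
i=33: i≥r, start 0; Z[33]=1 grow→box=[33,34)
i=34: i≥r, start 0; Z[34]=1 grow→box=[34,35)
i=35: i≥r, start 0; Z[35]=1 grow→box=[35,36)
i=36: i≥r, start 0; Z[36]=0
i=37: i≥r, start 0; Z[37]=0

[38, 0, 2, 0, 0, 0, 0, 0, 0, 0, 0, 1, 0, 0, 0, 1, 0, 0, 2, 0, 0, 0, 2, 0, 0, 1, 1, 1, 0, 0, 1, 1, 0, 1, 1, 1, 0, 0]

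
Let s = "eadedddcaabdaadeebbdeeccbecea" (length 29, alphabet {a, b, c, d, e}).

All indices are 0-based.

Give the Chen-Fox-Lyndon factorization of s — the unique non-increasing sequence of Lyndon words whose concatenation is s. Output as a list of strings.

emit factor 1: 'e' (i=0, period=1)
emit factor 2: 'adedddc' (i=1, period=7)
emit factor 3: 'aabdaadeebbdeeccbece' (i=8, period=20)
emit factor 4: 'a' (i=28, period=1)

["e", "adedddc", "aabdaadeebbdeeccbece", "a"]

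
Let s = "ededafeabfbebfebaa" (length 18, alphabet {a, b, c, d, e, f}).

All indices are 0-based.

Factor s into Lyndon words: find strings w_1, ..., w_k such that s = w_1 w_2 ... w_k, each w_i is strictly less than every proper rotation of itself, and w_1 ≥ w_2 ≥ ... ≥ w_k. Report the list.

emit factor 1: 'e' (i=0, period=1)
emit factor 2: 'de' (i=1, period=2)
emit factor 3: 'd' (i=3, period=1)
emit factor 4: 'afe' (i=4, period=3)
emit factor 5: 'abfbebfeb' (i=7, period=9)
emit factor 6: 'a' (i=16, period=1)
emit factor 7: 'a' (i=17, period=1)

["e", "de", "d", "afe", "abfbebfeb", "a", "a"]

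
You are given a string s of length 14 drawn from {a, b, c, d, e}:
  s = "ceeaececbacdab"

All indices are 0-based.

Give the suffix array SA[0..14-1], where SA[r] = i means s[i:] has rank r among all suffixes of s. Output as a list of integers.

rank→(start, suffix):
  0 → (12, 'ab')
  1 → (9, 'acdab')
  2 → (3, 'aececbacdab')
  3 → (13, 'b')
  4 → (8, 'bacdab')
  5 → (7, 'cbacdab')
  6 → (10, 'cdab')
  7 → (5, 'cecbacdab')
  8 → (0, 'ceeaececbacdab')
  9 → (11, 'dab')
  10 → (2, 'eaececbacdab')
  11 → (6, 'ecbacdab')
  12 → (4, 'ececbacdab')
  13 → (1, 'eeaececbacdab')

[12, 9, 3, 13, 8, 7, 10, 5, 0, 11, 2, 6, 4, 1]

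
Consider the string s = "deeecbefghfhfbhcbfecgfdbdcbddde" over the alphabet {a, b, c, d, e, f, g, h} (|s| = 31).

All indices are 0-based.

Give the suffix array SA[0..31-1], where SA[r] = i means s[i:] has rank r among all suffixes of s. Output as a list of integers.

rank→(start, suffix):
  0 → (23, 'bdcbddde')
  1 → (26, 'bddde')
  2 → (5, 'befghfhfbhcbfecgfdbdcbddde')
  3 → (16, 'bfecgfdbdcbddde')
  4 → (13, 'bhcbfecgfdbdcbddde')
  5 → (25, 'cbddde')
  6 → (4, 'cbefghfhfbhcbfecgfdbdcbddde')
  7 → (15, 'cbfecgfdbdcbddde')
  8 → (19, 'cgfdbdcbddde')
  9 → (22, 'dbdcbddde')
  10 → (24, 'dcbddde')
  11 → (27, 'ddde')
  12 → (28, 'dde')
  13 → (29, 'de')
  14 → (0, 'deeecbefghfhfbhcbfecgfdbdcbddde')
  15 → (30, 'e')
  16 → (3, 'ecbefghfhfbhcbfecgfdbdcbddde')
  17 → (18, 'ecgfdbdcbddde')
  18 → (2, 'eecbefghfhfbhcbfecgfdbdcbddde')
  19 → (1, 'eeecbefghfhfbhcbfecgfdbdcbddde')
  20 → (6, 'efghfhfbhcbfecgfdbdcbddde')
  21 → (12, 'fbhcbfecgfdbdcbddde')
  22 → (21, 'fdbdcbddde')
  23 → (17, 'fecgfdbdcbddde')
  24 → (7, 'fghfhfbhcbfecgfdbdcbddde')
  25 → (10, 'fhfbhcbfecgfdbdcbddde')
  26 → (20, 'gfdbdcbddde')
  27 → (8, 'ghfhfbhcbfecgfdbdcbddde')
  28 → (14, 'hcbfecgfdbdcbddde')
  29 → (11, 'hfbhcbfecgfdbdcbddde')
  30 → (9, 'hfhfbhcbfecgfdbdcbddde')

[23, 26, 5, 16, 13, 25, 4, 15, 19, 22, 24, 27, 28, 29, 0, 30, 3, 18, 2, 1, 6, 12, 21, 17, 7, 10, 20, 8, 14, 11, 9]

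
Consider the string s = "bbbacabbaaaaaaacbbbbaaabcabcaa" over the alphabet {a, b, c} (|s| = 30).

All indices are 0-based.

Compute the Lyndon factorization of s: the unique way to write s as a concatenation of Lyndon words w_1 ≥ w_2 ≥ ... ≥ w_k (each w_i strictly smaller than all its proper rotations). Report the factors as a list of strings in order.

["b", "b", "b", "ac", "abb", "aaaaaaacbbbbaaabcabc", "a", "a"]

emit factor 1: 'b' (i=0, period=1)
emit factor 2: 'b' (i=1, period=1)
emit factor 3: 'b' (i=2, period=1)
emit factor 4: 'ac' (i=3, period=2)
emit factor 5: 'abb' (i=5, period=3)
emit factor 6: 'aaaaaaacbbbbaaabcabc' (i=8, period=20)
emit factor 7: 'a' (i=28, period=1)
emit factor 8: 'a' (i=29, period=1)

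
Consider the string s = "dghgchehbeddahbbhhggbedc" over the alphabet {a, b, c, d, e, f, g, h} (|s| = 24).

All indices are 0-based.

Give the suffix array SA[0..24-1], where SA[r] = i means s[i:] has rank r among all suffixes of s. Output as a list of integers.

[12, 14, 20, 8, 15, 23, 4, 11, 22, 10, 0, 21, 9, 6, 19, 3, 18, 1, 13, 7, 5, 2, 17, 16]

rank | idx | suffix
   0 |  12 | ahbbhhggbedc
   1 |  14 | bbhhggbedc
   2 |  20 | bedc
   3 |   8 | beddahbbhhggbedc
   4 |  15 | bhhggbedc
   5 |  23 | c
   6 |   4 | chehbeddahbbhhggbedc
   7 |  11 | dahbbhhggbedc
   8 |  22 | dc
   9 |  10 | ddahbbhhggbedc
  10 |   0 | dghgchehbeddahbbhhggbedc
  11 |  21 | edc
  12 |   9 | eddahbbhhggbedc
  13 |   6 | ehbeddahbbhhggbedc
  14 |  19 | gbedc
  15 |   3 | gchehbeddahbbhhggbedc
  16 |  18 | ggbedc
  17 |   1 | ghgchehbeddahbbhhggbedc
  18 |  13 | hbbhhggbedc
  19 |   7 | hbeddahbbhhggbedc
  20 |   5 | hehbeddahbbhhggbedc
  21 |   2 | hgchehbeddahbbhhggbedc
  22 |  17 | hggbedc
  23 |  16 | hhggbedc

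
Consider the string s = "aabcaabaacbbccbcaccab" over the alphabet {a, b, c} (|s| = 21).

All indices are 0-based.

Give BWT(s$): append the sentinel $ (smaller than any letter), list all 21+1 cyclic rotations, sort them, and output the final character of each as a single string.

rank  rotation                last
    0  $aabcaabaacbbccbcaccab  b
    1  aabaacbbccbcaccab$aabc  c
    2  aabcaabaacbbccbcaccab$  $
    3  aacbbccbcaccab$aabcaab  b
    4  ab$aabcaabaacbbccbcacc  c
    5  abaacbbccbcaccab$aabca  a
    6  abcaabaacbbccbcaccab$a  a
    7  acbbccbcaccab$aabcaaba  a
    8  accab$aabcaabaacbbccbc  c
    9  b$aabcaabaacbbccbcacca  a
   10  baacbbccbcaccab$aabcaa  a
   11  bbccbcaccab$aabcaabaac  c
   12  bcaabaacbbccbcaccab$aa  a
   13  bcaccab$aabcaabaacbbcc  c
   14  bccbcaccab$aabcaabaacb  b
   15  caabaacbbccbcaccab$aab  b
   16  cab$aabcaabaacbbccbcac  c
   17  caccab$aabcaabaacbbccb  b
   18  cbbccbcaccab$aabcaabaa  a
   19  cbcaccab$aabcaabaacbbc  c
   20  ccab$aabcaabaacbbccbca  a
   21  ccbcaccab$aabcaabaacbb  b

bc$bcaaacaacacbbcbacab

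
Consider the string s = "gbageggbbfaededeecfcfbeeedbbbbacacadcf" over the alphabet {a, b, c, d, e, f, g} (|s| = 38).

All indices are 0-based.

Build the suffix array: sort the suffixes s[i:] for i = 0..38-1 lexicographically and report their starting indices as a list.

sorted suffixes:
  #0 SA[0]=30  'acacadcf'
  #1 SA[1]=32  'acadcf'
  #2 SA[2]=34  'adcf'
  #3 SA[3]=10  'aededeecfcfbeeedbbbbacacadcf'
  #4 SA[4]=2  'ageggbbfaededeecfcfbeeedbbbbacacadcf'
  #5 SA[5]=29  'bacacadcf'
  #6 SA[6]=1  'bageggbbfaededeecfcfbeeedbbbbacacadcf'
  #7 SA[7]=28  'bbacacadcf'
  #8 SA[8]=27  'bbbacacadcf'
  #9 SA[9]=26  'bbbbacacadcf'
  #10 SA[10]=7  'bbfaededeecfcfbeeedbbbbacacadcf'
  #11 SA[11]=21  'beeedbbbbacacadcf'
  #12 SA[12]=8  'bfaededeecfcfbeeedbbbbacacadcf'
  #13 SA[13]=31  'cacadcf'
  #14 SA[14]=33  'cadcf'
  #15 SA[15]=36  'cf'
  #16 SA[16]=19  'cfbeeedbbbbacacadcf'
  #17 SA[17]=17  'cfcfbeeedbbbbacacadcf'
  #18 SA[18]=25  'dbbbbacacadcf'
  #19 SA[19]=35  'dcf'
  #20 SA[20]=12  'dedeecfcfbeeedbbbbacacadcf'
  #21 SA[21]=14  'deecfcfbeeedbbbbacacadcf'
  #22 SA[22]=16  'ecfcfbeeedbbbbacacadcf'
  #23 SA[23]=24  'edbbbbacacadcf'
  #24 SA[24]=11  'ededeecfcfbeeedbbbbacacadcf'
  #25 SA[25]=13  'edeecfcfbeeedbbbbacacadcf'
  #26 SA[26]=15  'eecfcfbeeedbbbbacacadcf'
  #27 SA[27]=23  'eedbbbbacacadcf'
  #28 SA[28]=22  'eeedbbbbacacadcf'
  #29 SA[29]=4  'eggbbfaededeecfcfbeeedbbbbacacadcf'
  #30 SA[30]=37  'f'
  #31 SA[31]=9  'faededeecfcfbeeedbbbbacacadcf'
  #32 SA[32]=20  'fbeeedbbbbacacadcf'
  #33 SA[33]=18  'fcfbeeedbbbbacacadcf'
  #34 SA[34]=0  'gbageggbbfaededeecfcfbeeedbbbbacacadcf'
  #35 SA[35]=6  'gbbfaededeecfcfbeeedbbbbacacadcf'
  #36 SA[36]=3  'geggbbfaededeecfcfbeeedbbbbacacadcf'
  #37 SA[37]=5  'ggbbfaededeecfcfbeeedbbbbacacadcf'

[30, 32, 34, 10, 2, 29, 1, 28, 27, 26, 7, 21, 8, 31, 33, 36, 19, 17, 25, 35, 12, 14, 16, 24, 11, 13, 15, 23, 22, 4, 37, 9, 20, 18, 0, 6, 3, 5]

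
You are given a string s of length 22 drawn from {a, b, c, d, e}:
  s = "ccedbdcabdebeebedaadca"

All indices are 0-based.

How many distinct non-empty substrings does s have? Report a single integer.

rank | idx | suffix
   0 |  21 | a
   1 |  17 | aadca
   2 |   7 | abdebeebedaadca
   3 |  18 | adca
   4 |   4 | bdcabdebeebedaadca
   5 |   8 | bdebeebedaadca
   6 |  14 | bedaadca
   7 |  11 | beebedaadca
   8 |  20 | ca
   9 |   6 | cabdebeebedaadca
  10 |   0 | ccedbdcabdebeebedaadca
  11 |   1 | cedbdcabdebeebedaadca
  12 |  16 | daadca
  13 |   3 | dbdcabdebeebedaadca
  14 |  19 | dca
  15 |   5 | dcabdebeebedaadca
  16 |   9 | debeebedaadca
  17 |  13 | ebedaadca
  18 |  10 | ebeebedaadca
  19 |  15 | edaadca
  20 |   2 | edbdcabdebeebedaadca
  21 |  12 | eebedaadca

SA = [21, 17, 7, 18, 4, 8, 14, 11, 20, 6, 0, 1, 16, 3, 19, 5, 9, 13, 10, 15, 2, 12]
rank  pair      lcp
   1  s[21:],s[17:]  1  'a'
   2  s[17:],s[7:]  1  'a'
   3  s[7:],s[18:]  1  'a'
   4  s[18:],s[4:]  0  ''
   5  s[4:],s[8:]  2  'bd'
   6  s[8:],s[14:]  1  'b'
   7  s[14:],s[11:]  2  'be'
   8  s[11:],s[20:]  0  ''
   9  s[20:],s[6:]  2  'ca'
  10  s[6:],s[0:]  1  'c'
  11  s[0:],s[1:]  1  'c'
  12  s[1:],s[16:]  0  ''
  13  s[16:],s[3:]  1  'd'
  14  s[3:],s[19:]  1  'd'
  15  s[19:],s[5:]  3  'dca'
  16  s[5:],s[9:]  1  'd'
  17  s[9:],s[13:]  0  ''
  18  s[13:],s[10:]  3  'ebe'
  19  s[10:],s[15:]  1  'e'
  20  s[15:],s[2:]  2  'ed'
  21  s[2:],s[12:]  1  'e'

n(n+1)/2 = 22·23/2 = 253
Σ LCP = 0 + 1 + 1 + 1 + 0 + 2 + 1 + 2 + 0 + 2 + 1 + 1 + 0 + 1 + 1 + 3 + 1 + 0 + 3 + 1 + 2 + 1 = 25
distinct = 253 − 25 = 228

228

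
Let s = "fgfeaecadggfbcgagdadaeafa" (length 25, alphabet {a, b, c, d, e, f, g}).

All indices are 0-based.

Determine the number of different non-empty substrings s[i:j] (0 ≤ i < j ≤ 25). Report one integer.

302

rank | idx | suffix
   0 |  24 | a
   1 |  18 | adaeafa
   2 |   7 | adggfbcgagdadaeafa
   3 |  20 | aeafa
   4 |   4 | aecadggfbcgagdadaeafa
   5 |  22 | afa
   6 |  15 | agdadaeafa
   7 |  12 | bcgagdadaeafa
   8 |   6 | cadggfbcgagdadaeafa
   9 |  13 | cgagdadaeafa
  10 |  17 | dadaeafa
  11 |  19 | daeafa
  12 |   8 | dggfbcgagdadaeafa
  13 |   3 | eaecadggfbcgagdadaeafa
  14 |  21 | eafa
  15 |   5 | ecadggfbcgagdadaeafa
  16 |  23 | fa
  17 |  11 | fbcgagdadaeafa
  18 |   2 | feaecadggfbcgagdadaeafa
  19 |   0 | fgfeaecadggfbcgagdadaeafa
  20 |  14 | gagdadaeafa
  21 |  16 | gdadaeafa
  22 |  10 | gfbcgagdadaeafa
  23 |   1 | gfeaecadggfbcgagdadaeafa
  24 |   9 | ggfbcgagdadaeafa

SA = [24, 18, 7, 20, 4, 22, 15, 12, 6, 13, 17, 19, 8, 3, 21, 5, 23, 11, 2, 0, 14, 16, 10, 1, 9]
i: (SA[i-1],SA[i]) lcp shared
  1: (24,18) 1 'a'
  2: (18,7) 2 'ad'
  3: (7,20) 1 'a'
  4: (20,4) 2 'ae'
  5: (4,22) 1 'a'
  6: (22,15) 1 'a'
  7: (15,12) 0 ''
  8: (12,6) 0 ''
  9: (6,13) 1 'c'
  10: (13,17) 0 ''
  11: (17,19) 2 'da'
  12: (19,8) 1 'd'
  13: (8,3) 0 ''
  14: (3,21) 2 'ea'
  15: (21,5) 1 'e'
  16: (5,23) 0 ''
  17: (23,11) 1 'f'
  18: (11,2) 1 'f'
  19: (2,0) 1 'f'
  20: (0,14) 0 ''
  21: (14,16) 1 'g'
  22: (16,10) 1 'g'
  23: (10,1) 2 'gf'
  24: (1,9) 1 'g'

n(n+1)/2 = 25·26/2 = 325
Σ LCP = 0 + 1 + 2 + 1 + 2 + 1 + 1 + 0 + 0 + 1 + 0 + 2 + 1 + 0 + 2 + 1 + 0 + 1 + 1 + 1 + 0 + 1 + 1 + 2 + 1 = 23
distinct = 325 − 23 = 302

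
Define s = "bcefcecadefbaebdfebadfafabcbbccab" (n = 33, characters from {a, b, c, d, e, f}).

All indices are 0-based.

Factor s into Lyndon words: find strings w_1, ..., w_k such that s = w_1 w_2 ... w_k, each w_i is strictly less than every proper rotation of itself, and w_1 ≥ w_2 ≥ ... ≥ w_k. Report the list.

emit factor 1: 'bcefcec' (i=0, period=7)
emit factor 2: 'adefbaebdfebadfaf' (i=7, period=17)
emit factor 3: 'abcbbcc' (i=24, period=7)
emit factor 4: 'ab' (i=31, period=2)

["bcefcec", "adefbaebdfebadfaf", "abcbbcc", "ab"]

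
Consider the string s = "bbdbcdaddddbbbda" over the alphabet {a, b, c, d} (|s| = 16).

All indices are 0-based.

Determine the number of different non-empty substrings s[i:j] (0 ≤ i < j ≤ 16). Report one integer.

115

sorted suffixes:
  #0 SA[0]=15  'a'
  #1 SA[1]=6  'addddbbbda'
  #2 SA[2]=11  'bbbda'
  #3 SA[3]=12  'bbda'
  #4 SA[4]=0  'bbdbcdaddddbbbda'
  #5 SA[5]=3  'bcdaddddbbbda'
  #6 SA[6]=13  'bda'
  #7 SA[7]=1  'bdbcdaddddbbbda'
  #8 SA[8]=4  'cdaddddbbbda'
  #9 SA[9]=14  'da'
  #10 SA[10]=5  'daddddbbbda'
  #11 SA[11]=10  'dbbbda'
  #12 SA[12]=2  'dbcdaddddbbbda'
  #13 SA[13]=9  'ddbbbda'
  #14 SA[14]=8  'dddbbbda'
  #15 SA[15]=7  'ddddbbbda'

SA = [15, 6, 11, 12, 0, 3, 13, 1, 4, 14, 5, 10, 2, 9, 8, 7]
[i] adj suffixes → lcp
  [1] 15/6 → 1 ('a')
  [2] 6/11 → 0 ('')
  [3] 11/12 → 2 ('bb')
  [4] 12/0 → 3 ('bbd')
  [5] 0/3 → 1 ('b')
  [6] 3/13 → 1 ('b')
  [7] 13/1 → 2 ('bd')
  [8] 1/4 → 0 ('')
  [9] 4/14 → 0 ('')
  [10] 14/5 → 2 ('da')
  [11] 5/10 → 1 ('d')
  [12] 10/2 → 2 ('db')
  [13] 2/9 → 1 ('d')
  [14] 9/8 → 2 ('dd')
  [15] 8/7 → 3 ('ddd')

n(n+1)/2 = 16·17/2 = 136
Σ LCP = 0 + 1 + 0 + 2 + 3 + 1 + 1 + 2 + 0 + 0 + 2 + 1 + 2 + 1 + 2 + 3 = 21
distinct = 136 − 21 = 115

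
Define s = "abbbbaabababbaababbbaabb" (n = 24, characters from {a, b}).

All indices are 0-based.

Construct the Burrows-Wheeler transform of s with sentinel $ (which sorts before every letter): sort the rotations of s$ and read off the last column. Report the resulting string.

bbbbabaabb$bbbbaaaababbaa

rank  rotation                   last
    0  $abbbbaabababbaababbbaabb  b
    1  aabababbaababbbaabb$abbbb  b
    2  aababbbaabb$abbbbaabababb  b
    3  aabb$abbbbaabababbaababbb  b
    4  abababbaababbbaabb$abbbba  a
    5  ababbaababbbaabb$abbbbaab  b
    6  ababbbaabb$abbbbaabababba  a
    7  abb$abbbbaabababbaababbba  a
    8  abbaababbbaabb$abbbbaabab  b
    9  abbbaabb$abbbbaabababbaab  b
   10  abbbbaabababbaababbbaabb$  $
   11  b$abbbbaabababbaababbbaab  b
   12  baabababbaababbbaabb$abbb  b
   13  baababbbaabb$abbbbaababab  b
   14  baabb$abbbbaabababbaababb  b
   15  bababbaababbbaabb$abbbbaa  a
   16  babbaababbbaabb$abbbbaaba  a
   17  babbbaabb$abbbbaabababbaa  a
   18  bb$abbbbaabababbaababbbaa  a
   19  bbaabababbaababbbaabb$abb  b
   20  bbaababbbaabb$abbbbaababa  a
   21  bbaabb$abbbbaabababbaabab  b
   22  bbbaabababbaababbbaabb$ab  b
   23  bbbaabb$abbbbaabababbaaba  a
   24  bbbbaabababbaababbbaabb$a  a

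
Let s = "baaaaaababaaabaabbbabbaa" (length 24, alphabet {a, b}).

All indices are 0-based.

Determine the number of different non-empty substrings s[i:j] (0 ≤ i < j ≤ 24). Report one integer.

rank→(start, suffix):
  0 → (23, 'a')
  1 → (22, 'aa')
  2 → (1, 'aaaaaababaaabaabbbabbaa')
  3 → (2, 'aaaaababaaabaabbbabbaa')
  4 → (3, 'aaaababaaabaabbbabbaa')
  5 → (10, 'aaabaabbbabbaa')
  6 → (4, 'aaababaaabaabbbabbaa')
  7 → (11, 'aabaabbbabbaa')
  8 → (5, 'aababaaabaabbbabbaa')
  9 → (14, 'aabbbabbaa')
  10 → (8, 'abaaabaabbbabbaa')
  11 → (12, 'abaabbbabbaa')
  12 → (6, 'ababaaabaabbbabbaa')
  13 → (19, 'abbaa')
  14 → (15, 'abbbabbaa')
  15 → (21, 'baa')
  16 → (0, 'baaaaaababaaabaabbbabbaa')
  17 → (9, 'baaabaabbbabbaa')
  18 → (13, 'baabbbabbaa')
  19 → (7, 'babaaabaabbbabbaa')
  20 → (18, 'babbaa')
  21 → (20, 'bbaa')
  22 → (17, 'bbabbaa')
  23 → (16, 'bbbabbaa')

SA = [23, 22, 1, 2, 3, 10, 4, 11, 5, 14, 8, 12, 6, 19, 15, 21, 0, 9, 13, 7, 18, 20, 17, 16]
[i] adj suffixes → lcp
  [1] 23/22 → 1 ('a')
  [2] 22/1 → 2 ('aa')
  [3] 1/2 → 5 ('aaaaa')
  [4] 2/3 → 4 ('aaaa')
  [5] 3/10 → 3 ('aaa')
  [6] 10/4 → 5 ('aaaba')
  [7] 4/11 → 2 ('aa')
  [8] 11/5 → 4 ('aaba')
  [9] 5/14 → 3 ('aab')
  [10] 14/8 → 1 ('a')
  [11] 8/12 → 4 ('abaa')
  [12] 12/6 → 3 ('aba')
  [13] 6/19 → 2 ('ab')
  [14] 19/15 → 3 ('abb')
  [15] 15/21 → 0 ('')
  [16] 21/0 → 3 ('baa')
  [17] 0/9 → 4 ('baaa')
  [18] 9/13 → 3 ('baa')
  [19] 13/7 → 2 ('ba')
  [20] 7/18 → 3 ('bab')
  [21] 18/20 → 1 ('b')
  [22] 20/17 → 3 ('bba')
  [23] 17/16 → 2 ('bb')

n(n+1)/2 = 24·25/2 = 300
Σ LCP = 0 + 1 + 2 + 5 + 4 + 3 + 5 + 2 + 4 + 3 + 1 + 4 + 3 + 2 + 3 + 0 + 3 + 4 + 3 + 2 + 3 + 1 + 3 + 2 = 63
distinct = 300 − 63 = 237

237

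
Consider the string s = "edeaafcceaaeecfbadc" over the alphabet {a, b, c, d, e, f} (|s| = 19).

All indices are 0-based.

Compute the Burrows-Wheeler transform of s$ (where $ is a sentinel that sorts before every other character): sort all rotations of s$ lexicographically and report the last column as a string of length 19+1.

rank  rotation              last
    0  $edeaafcceaaeecfbadc  c
    1  aaeecfbadc$edeaafcce  e
    2  aafcceaaeecfbadc$ede  e
    3  adc$edeaafcceaaeecfb  b
    4  aeecfbadc$edeaafccea  a
    5  afcceaaeecfbadc$edea  a
    6  badc$edeaafcceaaeecf  f
    7  c$edeaafcceaaeecfbad  d
    8  cceaaeecfbadc$edeaaf  f
    9  ceaaeecfbadc$edeaafc  c
   10  cfbadc$edeaafcceaaee  e
   11  dc$edeaafcceaaeecfba  a
   12  deaafcceaaeecfbadc$e  e
   13  eaaeecfbadc$edeaafcc  c
   14  eaafcceaaeecfbadc$ed  d
   15  ecfbadc$edeaafcceaae  e
   16  edeaafcceaaeecfbadc$  $
   17  eecfbadc$edeaafcceaa  a
   18  fbadc$edeaafcceaaeec  c
   19  fcceaaeecfbadc$edeaa  a

ceebaafdfceaecde$aca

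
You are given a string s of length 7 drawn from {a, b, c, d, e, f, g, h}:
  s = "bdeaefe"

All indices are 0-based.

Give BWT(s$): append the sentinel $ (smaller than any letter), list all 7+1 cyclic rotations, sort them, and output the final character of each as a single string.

ee$bfdae

rank  rotation  last
    0  $bdeaefe  e
    1  aefe$bde  e
    2  bdeaefe$  $
    3  deaefe$b  b
    4  e$bdeaef  f
    5  eaefe$bd  d
    6  efe$bdea  a
    7  fe$bdeae  e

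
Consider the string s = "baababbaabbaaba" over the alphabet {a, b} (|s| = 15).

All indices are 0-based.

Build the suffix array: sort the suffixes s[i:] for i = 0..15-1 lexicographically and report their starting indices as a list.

rank | idx | suffix
   0 |  14 | a
   1 |  11 | aaba
   2 |   1 | aababbaabbaaba
   3 |   7 | aabbaaba
   4 |  12 | aba
   5 |   2 | ababbaabbaaba
   6 |   8 | abbaaba
   7 |   4 | abbaabbaaba
   8 |  13 | ba
   9 |  10 | baaba
  10 |   0 | baababbaabbaaba
  11 |   6 | baabbaaba
  12 |   3 | babbaabbaaba
  13 |   9 | bbaaba
  14 |   5 | bbaabbaaba

[14, 11, 1, 7, 12, 2, 8, 4, 13, 10, 0, 6, 3, 9, 5]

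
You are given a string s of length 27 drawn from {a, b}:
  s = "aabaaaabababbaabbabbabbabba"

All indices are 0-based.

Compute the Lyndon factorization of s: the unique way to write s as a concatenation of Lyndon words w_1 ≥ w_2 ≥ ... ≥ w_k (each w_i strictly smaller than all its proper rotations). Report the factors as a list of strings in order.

emit factor 1: 'aab' (i=0, period=3)
emit factor 2: 'aaaabababbaabbabbabbabb' (i=3, period=23)
emit factor 3: 'a' (i=26, period=1)

["aab", "aaaabababbaabbabbabbabb", "a"]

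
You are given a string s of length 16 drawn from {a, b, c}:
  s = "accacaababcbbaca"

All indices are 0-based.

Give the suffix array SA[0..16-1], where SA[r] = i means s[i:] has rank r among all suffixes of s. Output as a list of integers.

sorted suffixes:
  #0 SA[0]=15  'a'
  #1 SA[1]=5  'aababcbbaca'
  #2 SA[2]=6  'ababcbbaca'
  #3 SA[3]=8  'abcbbaca'
  #4 SA[4]=13  'aca'
  #5 SA[5]=3  'acaababcbbaca'
  #6 SA[6]=0  'accacaababcbbaca'
  #7 SA[7]=7  'babcbbaca'
  #8 SA[8]=12  'baca'
  #9 SA[9]=11  'bbaca'
  #10 SA[10]=9  'bcbbaca'
  #11 SA[11]=14  'ca'
  #12 SA[12]=4  'caababcbbaca'
  #13 SA[13]=2  'cacaababcbbaca'
  #14 SA[14]=10  'cbbaca'
  #15 SA[15]=1  'ccacaababcbbaca'

[15, 5, 6, 8, 13, 3, 0, 7, 12, 11, 9, 14, 4, 2, 10, 1]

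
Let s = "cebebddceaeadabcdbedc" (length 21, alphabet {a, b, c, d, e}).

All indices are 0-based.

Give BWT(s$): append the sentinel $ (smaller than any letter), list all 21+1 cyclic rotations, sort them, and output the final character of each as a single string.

rank  rotation                last
    0  $cebebddceaeadabcdbedc  c
    1  abcdbedc$cebebddceaead  d
    2  adabcdbedc$cebebddceae  e
    3  aeadabcdbedc$cebebddce  e
    4  bcdbedc$cebebddceaeada  a
    5  bddceaeadabcdbedc$cebe  e
    6  bebddceaeadabcdbedc$ce  e
    7  bedc$cebebddceaeadabcd  d
    8  c$cebebddceaeadabcdbed  d
    9  cdbedc$cebebddceaeadab  b
   10  ceaeadabcdbedc$cebebdd  d
   11  cebebddceaeadabcdbedc$  $
   12  dabcdbedc$cebebddceaea  a
   13  dbedc$cebebddceaeadabc  c
   14  dc$cebebddceaeadabcdbe  e
   15  dceaeadabcdbedc$cebebd  d
   16  ddceaeadabcdbedc$cebeb  b
   17  eadabcdbedc$cebebddcea  a
   18  eaeadabcdbedc$cebebddc  c
   19  ebddceaeadabcdbedc$ceb  b
   20  ebebddceaeadabcdbedc$c  c
   21  edc$cebebddceaeadabcdb  b

cdeeaeeddbd$acedbacbcb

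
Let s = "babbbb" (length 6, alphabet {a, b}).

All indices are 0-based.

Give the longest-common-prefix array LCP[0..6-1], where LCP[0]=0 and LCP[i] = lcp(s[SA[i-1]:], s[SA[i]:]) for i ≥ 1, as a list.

rank→(start, suffix):
  0 → (1, 'abbbb')
  1 → (5, 'b')
  2 → (0, 'babbbb')
  3 → (4, 'bb')
  4 → (3, 'bbb')
  5 → (2, 'bbbb')

SA = [1, 5, 0, 4, 3, 2]
rank  pair      lcp
   1  s[1:],s[5:]  0  ''
   2  s[5:],s[0:]  1  'b'
   3  s[0:],s[4:]  1  'b'
   4  s[4:],s[3:]  2  'bb'
   5  s[3:],s[2:]  3  'bbb'

[0, 0, 1, 1, 2, 3]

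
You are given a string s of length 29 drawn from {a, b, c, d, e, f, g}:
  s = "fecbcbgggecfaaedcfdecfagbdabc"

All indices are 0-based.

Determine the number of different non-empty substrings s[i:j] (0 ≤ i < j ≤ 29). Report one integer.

402

sorted suffixes:
  #0 SA[0]=12  'aaedcfdecfagbdabc'
  #1 SA[1]=26  'abc'
  #2 SA[2]=13  'aedcfdecfagbdabc'
  #3 SA[3]=22  'agbdabc'
  #4 SA[4]=27  'bc'
  #5 SA[5]=3  'bcbgggecfaaedcfdecfagbdabc'
  #6 SA[6]=24  'bdabc'
  #7 SA[7]=5  'bgggecfaaedcfdecfagbdabc'
  #8 SA[8]=28  'c'
  #9 SA[9]=2  'cbcbgggecfaaedcfdecfagbdabc'
  #10 SA[10]=4  'cbgggecfaaedcfdecfagbdabc'
  #11 SA[11]=10  'cfaaedcfdecfagbdabc'
  #12 SA[12]=20  'cfagbdabc'
  #13 SA[13]=16  'cfdecfagbdabc'
  #14 SA[14]=25  'dabc'
  #15 SA[15]=15  'dcfdecfagbdabc'
  #16 SA[16]=18  'decfagbdabc'
  #17 SA[17]=1  'ecbcbgggecfaaedcfdecfagbdabc'
  #18 SA[18]=9  'ecfaaedcfdecfagbdabc'
  #19 SA[19]=19  'ecfagbdabc'
  #20 SA[20]=14  'edcfdecfagbdabc'
  #21 SA[21]=11  'faaedcfdecfagbdabc'
  #22 SA[22]=21  'fagbdabc'
  #23 SA[23]=17  'fdecfagbdabc'
  #24 SA[24]=0  'fecbcbgggecfaaedcfdecfagbdabc'
  #25 SA[25]=23  'gbdabc'
  #26 SA[26]=8  'gecfaaedcfdecfagbdabc'
  #27 SA[27]=7  'ggecfaaedcfdecfagbdabc'
  #28 SA[28]=6  'gggecfaaedcfdecfagbdabc'

SA = [12, 26, 13, 22, 27, 3, 24, 5, 28, 2, 4, 10, 20, 16, 25, 15, 18, 1, 9, 19, 14, 11, 21, 17, 0, 23, 8, 7, 6]
[i] adj suffixes → lcp
  [1] 12/26 → 1 ('a')
  [2] 26/13 → 1 ('a')
  [3] 13/22 → 1 ('a')
  [4] 22/27 → 0 ('')
  [5] 27/3 → 2 ('bc')
  [6] 3/24 → 1 ('b')
  [7] 24/5 → 1 ('b')
  [8] 5/28 → 0 ('')
  [9] 28/2 → 1 ('c')
  [10] 2/4 → 2 ('cb')
  [11] 4/10 → 1 ('c')
  [12] 10/20 → 3 ('cfa')
  [13] 20/16 → 2 ('cf')
  [14] 16/25 → 0 ('')
  [15] 25/15 → 1 ('d')
  [16] 15/18 → 1 ('d')
  [17] 18/1 → 0 ('')
  [18] 1/9 → 2 ('ec')
  [19] 9/19 → 4 ('ecfa')
  [20] 19/14 → 1 ('e')
  [21] 14/11 → 0 ('')
  [22] 11/21 → 2 ('fa')
  [23] 21/17 → 1 ('f')
  [24] 17/0 → 1 ('f')
  [25] 0/23 → 0 ('')
  [26] 23/8 → 1 ('g')
  [27] 8/7 → 1 ('g')
  [28] 7/6 → 2 ('gg')

n(n+1)/2 = 29·30/2 = 435
Σ LCP = 0 + 1 + 1 + 1 + 0 + 2 + 1 + 1 + 0 + 1 + 2 + 1 + 3 + 2 + 0 + 1 + 1 + 0 + 2 + 4 + 1 + 0 + 2 + 1 + 1 + 0 + 1 + 1 + 2 = 33
distinct = 435 − 33 = 402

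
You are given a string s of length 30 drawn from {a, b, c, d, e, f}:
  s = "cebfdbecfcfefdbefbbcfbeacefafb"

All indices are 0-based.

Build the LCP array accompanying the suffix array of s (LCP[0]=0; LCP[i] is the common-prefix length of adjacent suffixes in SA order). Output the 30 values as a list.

[0, 1, 0, 1, 1, 1, 2, 2, 1, 0, 2, 1, 2, 2, 0, 3, 0, 1, 1, 1, 2, 2, 0, 1, 2, 2, 1, 1, 4, 1]

rank | idx | suffix
   0 |  23 | acefafb
   1 |  27 | afb
   2 |  29 | b
   3 |  17 | bbcfbeacefafb
   4 |  18 | bcfbeacefafb
   5 |  21 | beacefafb
   6 |   5 | becfcfefdbefbbcfbeacefafb
   7 |  14 | befbbcfbeacefafb
   8 |   2 | bfdbecfcfefdbefbbcfbeacefafb
   9 |   0 | cebfdbecfcfefdbefbbcfbeacefafb
  10 |  24 | cefafb
  11 |  19 | cfbeacefafb
  12 |   7 | cfcfefdbefbbcfbeacefafb
  13 |   9 | cfefdbefbbcfbeacefafb
  14 |   4 | dbecfcfefdbefbbcfbeacefafb
  15 |  13 | dbefbbcfbeacefafb
  16 |  22 | eacefafb
  17 |   1 | ebfdbecfcfefdbefbbcfbeacefafb
  18 |   6 | ecfcfefdbefbbcfbeacefafb
  19 |  25 | efafb
  20 |  15 | efbbcfbeacefafb
  21 |  11 | efdbefbbcfbeacefafb
  22 |  26 | fafb
  23 |  28 | fb
  24 |  16 | fbbcfbeacefafb
  25 |  20 | fbeacefafb
  26 |   8 | fcfefdbefbbcfbeacefafb
  27 |   3 | fdbecfcfefdbefbbcfbeacefafb
  28 |  12 | fdbefbbcfbeacefafb
  29 |  10 | fefdbefbbcfbeacefafb

SA = [23, 27, 29, 17, 18, 21, 5, 14, 2, 0, 24, 19, 7, 9, 4, 13, 22, 1, 6, 25, 15, 11, 26, 28, 16, 20, 8, 3, 12, 10]
i: (SA[i-1],SA[i]) lcp shared
  1: (23,27) 1 'a'
  2: (27,29) 0 ''
  3: (29,17) 1 'b'
  4: (17,18) 1 'b'
  5: (18,21) 1 'b'
  6: (21,5) 2 'be'
  7: (5,14) 2 'be'
  8: (14,2) 1 'b'
  9: (2,0) 0 ''
  10: (0,24) 2 'ce'
  11: (24,19) 1 'c'
  12: (19,7) 2 'cf'
  13: (7,9) 2 'cf'
  14: (9,4) 0 ''
  15: (4,13) 3 'dbe'
  16: (13,22) 0 ''
  17: (22,1) 1 'e'
  18: (1,6) 1 'e'
  19: (6,25) 1 'e'
  20: (25,15) 2 'ef'
  21: (15,11) 2 'ef'
  22: (11,26) 0 ''
  23: (26,28) 1 'f'
  24: (28,16) 2 'fb'
  25: (16,20) 2 'fb'
  26: (20,8) 1 'f'
  27: (8,3) 1 'f'
  28: (3,12) 4 'fdbe'
  29: (12,10) 1 'f'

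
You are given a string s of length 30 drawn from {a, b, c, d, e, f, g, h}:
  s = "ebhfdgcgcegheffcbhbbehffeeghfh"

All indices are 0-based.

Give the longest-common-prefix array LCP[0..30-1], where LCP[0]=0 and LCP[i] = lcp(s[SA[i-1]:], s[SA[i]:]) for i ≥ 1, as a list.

rank→(start, suffix):
  0 → (18, 'bbehffeeghfh')
  1 → (19, 'behffeeghfh')
  2 → (16, 'bhbbehffeeghfh')
  3 → (1, 'bhfdgcgcegheffcbhbbehffeeghfh')
  4 → (15, 'cbhbbehffeeghfh')
  5 → (8, 'cegheffcbhbbehffeeghfh')
  6 → (6, 'cgcegheffcbhbbehffeeghfh')
  7 → (4, 'dgcgcegheffcbhbbehffeeghfh')
  8 → (0, 'ebhfdgcgcegheffcbhbbehffeeghfh')
  9 → (24, 'eeghfh')
  10 → (12, 'effcbhbbehffeeghfh')
  11 → (9, 'egheffcbhbbehffeeghfh')
  12 → (25, 'eghfh')
  13 → (20, 'ehffeeghfh')
  14 → (14, 'fcbhbbehffeeghfh')
  15 → (3, 'fdgcgcegheffcbhbbehffeeghfh')
  16 → (23, 'feeghfh')
  17 → (13, 'ffcbhbbehffeeghfh')
  18 → (22, 'ffeeghfh')
  19 → (28, 'fh')
  20 → (7, 'gcegheffcbhbbehffeeghfh')
  21 → (5, 'gcgcegheffcbhbbehffeeghfh')
  22 → (10, 'gheffcbhbbehffeeghfh')
  23 → (26, 'ghfh')
  24 → (29, 'h')
  25 → (17, 'hbbehffeeghfh')
  26 → (11, 'heffcbhbbehffeeghfh')
  27 → (2, 'hfdgcgcegheffcbhbbehffeeghfh')
  28 → (21, 'hffeeghfh')
  29 → (27, 'hfh')

SA = [18, 19, 16, 1, 15, 8, 6, 4, 0, 24, 12, 9, 25, 20, 14, 3, 23, 13, 22, 28, 7, 5, 10, 26, 29, 17, 11, 2, 21, 27]
[i] adj suffixes → lcp
  [1] 18/19 → 1 ('b')
  [2] 19/16 → 1 ('b')
  [3] 16/1 → 2 ('bh')
  [4] 1/15 → 0 ('')
  [5] 15/8 → 1 ('c')
  [6] 8/6 → 1 ('c')
  [7] 6/4 → 0 ('')
  [8] 4/0 → 0 ('')
  [9] 0/24 → 1 ('e')
  [10] 24/12 → 1 ('e')
  [11] 12/9 → 1 ('e')
  [12] 9/25 → 3 ('egh')
  [13] 25/20 → 1 ('e')
  [14] 20/14 → 0 ('')
  [15] 14/3 → 1 ('f')
  [16] 3/23 → 1 ('f')
  [17] 23/13 → 1 ('f')
  [18] 13/22 → 2 ('ff')
  [19] 22/28 → 1 ('f')
  [20] 28/7 → 0 ('')
  [21] 7/5 → 2 ('gc')
  [22] 5/10 → 1 ('g')
  [23] 10/26 → 2 ('gh')
  [24] 26/29 → 0 ('')
  [25] 29/17 → 1 ('h')
  [26] 17/11 → 1 ('h')
  [27] 11/2 → 1 ('h')
  [28] 2/21 → 2 ('hf')
  [29] 21/27 → 2 ('hf')

[0, 1, 1, 2, 0, 1, 1, 0, 0, 1, 1, 1, 3, 1, 0, 1, 1, 1, 2, 1, 0, 2, 1, 2, 0, 1, 1, 1, 2, 2]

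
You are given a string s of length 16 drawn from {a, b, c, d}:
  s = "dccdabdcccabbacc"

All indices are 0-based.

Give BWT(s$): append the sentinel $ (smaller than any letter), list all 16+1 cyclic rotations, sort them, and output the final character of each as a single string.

ccdbbaaccacddccb$

rank  rotation           last
    0  $dccdabdcccabbacc  c
    1  abbacc$dccdabdccc  c
    2  abdcccabbacc$dccd  d
    3  acc$dccdabdcccabb  b
    4  bacc$dccdabdcccab  b
    5  bbacc$dccdabdccca  a
    6  bdcccabbacc$dccda  a
    7  c$dccdabdcccabbac  c
    8  cabbacc$dccdabdcc  c
    9  cc$dccdabdcccabba  a
   10  ccabbacc$dccdabdc  c
   11  cccabbacc$dccdabd  d
   12  ccdabdcccabbacc$d  d
   13  cdabdcccabbacc$dc  c
   14  dabdcccabbacc$dcc  c
   15  dcccabbacc$dccdab  b
   16  dccdabdcccabbacc$  $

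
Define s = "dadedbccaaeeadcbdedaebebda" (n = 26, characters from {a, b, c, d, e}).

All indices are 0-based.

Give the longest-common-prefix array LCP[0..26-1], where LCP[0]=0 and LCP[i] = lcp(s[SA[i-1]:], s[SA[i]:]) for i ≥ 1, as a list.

sorted suffixes:
  #0 SA[0]=25  'a'
  #1 SA[1]=8  'aaeeadcbdedaebebda'
  #2 SA[2]=12  'adcbdedaebebda'
  #3 SA[3]=1  'adedbccaaeeadcbdedaebebda'
  #4 SA[4]=19  'aebebda'
  #5 SA[5]=9  'aeeadcbdedaebebda'
  #6 SA[6]=5  'bccaaeeadcbdedaebebda'
  #7 SA[7]=23  'bda'
  #8 SA[8]=15  'bdedaebebda'
  #9 SA[9]=21  'bebda'
  #10 SA[10]=7  'caaeeadcbdedaebebda'
  #11 SA[11]=14  'cbdedaebebda'
  #12 SA[12]=6  'ccaaeeadcbdedaebebda'
  #13 SA[13]=24  'da'
  #14 SA[14]=0  'dadedbccaaeeadcbdedaebebda'
  #15 SA[15]=18  'daebebda'
  #16 SA[16]=4  'dbccaaeeadcbdedaebebda'
  #17 SA[17]=13  'dcbdedaebebda'
  #18 SA[18]=16  'dedaebebda'
  #19 SA[19]=2  'dedbccaaeeadcbdedaebebda'
  #20 SA[20]=11  'eadcbdedaebebda'
  #21 SA[21]=22  'ebda'
  #22 SA[22]=20  'ebebda'
  #23 SA[23]=17  'edaebebda'
  #24 SA[24]=3  'edbccaaeeadcbdedaebebda'
  #25 SA[25]=10  'eeadcbdedaebebda'

SA = [25, 8, 12, 1, 19, 9, 5, 23, 15, 21, 7, 14, 6, 24, 0, 18, 4, 13, 16, 2, 11, 22, 20, 17, 3, 10]
[i] adj suffixes → lcp
  [1] 25/8 → 1 ('a')
  [2] 8/12 → 1 ('a')
  [3] 12/1 → 2 ('ad')
  [4] 1/19 → 1 ('a')
  [5] 19/9 → 2 ('ae')
  [6] 9/5 → 0 ('')
  [7] 5/23 → 1 ('b')
  [8] 23/15 → 2 ('bd')
  [9] 15/21 → 1 ('b')
  [10] 21/7 → 0 ('')
  [11] 7/14 → 1 ('c')
  [12] 14/6 → 1 ('c')
  [13] 6/24 → 0 ('')
  [14] 24/0 → 2 ('da')
  [15] 0/18 → 2 ('da')
  [16] 18/4 → 1 ('d')
  [17] 4/13 → 1 ('d')
  [18] 13/16 → 1 ('d')
  [19] 16/2 → 3 ('ded')
  [20] 2/11 → 0 ('')
  [21] 11/22 → 1 ('e')
  [22] 22/20 → 2 ('eb')
  [23] 20/17 → 1 ('e')
  [24] 17/3 → 2 ('ed')
  [25] 3/10 → 1 ('e')

[0, 1, 1, 2, 1, 2, 0, 1, 2, 1, 0, 1, 1, 0, 2, 2, 1, 1, 1, 3, 0, 1, 2, 1, 2, 1]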